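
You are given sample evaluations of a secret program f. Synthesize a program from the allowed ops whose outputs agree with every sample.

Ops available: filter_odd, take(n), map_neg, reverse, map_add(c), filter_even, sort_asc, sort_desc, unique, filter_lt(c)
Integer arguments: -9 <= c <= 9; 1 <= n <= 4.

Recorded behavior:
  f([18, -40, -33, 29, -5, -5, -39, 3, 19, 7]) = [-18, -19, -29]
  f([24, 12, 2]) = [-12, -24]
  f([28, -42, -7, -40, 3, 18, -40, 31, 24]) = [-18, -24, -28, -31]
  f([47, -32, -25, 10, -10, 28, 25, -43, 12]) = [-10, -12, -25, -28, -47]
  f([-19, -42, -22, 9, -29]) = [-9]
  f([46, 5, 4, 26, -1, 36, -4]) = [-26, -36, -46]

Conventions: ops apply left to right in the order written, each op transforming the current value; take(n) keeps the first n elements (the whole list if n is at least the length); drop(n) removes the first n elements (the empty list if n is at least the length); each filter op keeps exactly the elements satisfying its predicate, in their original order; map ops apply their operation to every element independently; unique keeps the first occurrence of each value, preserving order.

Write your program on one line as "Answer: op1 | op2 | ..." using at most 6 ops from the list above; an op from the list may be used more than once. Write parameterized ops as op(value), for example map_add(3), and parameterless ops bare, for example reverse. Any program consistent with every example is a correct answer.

map_neg | filter_lt(8) | unique | reverse | sort_desc | filter_lt(-8)

Check, running the answer program on each example:
  [18, -40, -33, 29, -5, -5, -39, 3, 19, 7] -> [-18, 40, 33, -29, 5, 5, 39, -3, -19, -7] -> [-18, -29, 5, 5, -3, -19, -7] -> [-18, -29, 5, -3, -19, -7] -> [-7, -19, -3, 5, -29, -18] -> [5, -3, -7, -18, -19, -29] -> [-18, -19, -29]
  [24, 12, 2] -> [-24, -12, -2] -> [-24, -12, -2] -> [-24, -12, -2] -> [-2, -12, -24] -> [-2, -12, -24] -> [-12, -24]
  [28, -42, -7, -40, 3, 18, -40, 31, 24] -> [-28, 42, 7, 40, -3, -18, 40, -31, -24] -> [-28, 7, -3, -18, -31, -24] -> [-28, 7, -3, -18, -31, -24] -> [-24, -31, -18, -3, 7, -28] -> [7, -3, -18, -24, -28, -31] -> [-18, -24, -28, -31]
  [47, -32, -25, 10, -10, 28, 25, -43, 12] -> [-47, 32, 25, -10, 10, -28, -25, 43, -12] -> [-47, -10, -28, -25, -12] -> [-47, -10, -28, -25, -12] -> [-12, -25, -28, -10, -47] -> [-10, -12, -25, -28, -47] -> [-10, -12, -25, -28, -47]
  [-19, -42, -22, 9, -29] -> [19, 42, 22, -9, 29] -> [-9] -> [-9] -> [-9] -> [-9] -> [-9]
  [46, 5, 4, 26, -1, 36, -4] -> [-46, -5, -4, -26, 1, -36, 4] -> [-46, -5, -4, -26, 1, -36, 4] -> [-46, -5, -4, -26, 1, -36, 4] -> [4, -36, 1, -26, -4, -5, -46] -> [4, 1, -4, -5, -26, -36, -46] -> [-26, -36, -46]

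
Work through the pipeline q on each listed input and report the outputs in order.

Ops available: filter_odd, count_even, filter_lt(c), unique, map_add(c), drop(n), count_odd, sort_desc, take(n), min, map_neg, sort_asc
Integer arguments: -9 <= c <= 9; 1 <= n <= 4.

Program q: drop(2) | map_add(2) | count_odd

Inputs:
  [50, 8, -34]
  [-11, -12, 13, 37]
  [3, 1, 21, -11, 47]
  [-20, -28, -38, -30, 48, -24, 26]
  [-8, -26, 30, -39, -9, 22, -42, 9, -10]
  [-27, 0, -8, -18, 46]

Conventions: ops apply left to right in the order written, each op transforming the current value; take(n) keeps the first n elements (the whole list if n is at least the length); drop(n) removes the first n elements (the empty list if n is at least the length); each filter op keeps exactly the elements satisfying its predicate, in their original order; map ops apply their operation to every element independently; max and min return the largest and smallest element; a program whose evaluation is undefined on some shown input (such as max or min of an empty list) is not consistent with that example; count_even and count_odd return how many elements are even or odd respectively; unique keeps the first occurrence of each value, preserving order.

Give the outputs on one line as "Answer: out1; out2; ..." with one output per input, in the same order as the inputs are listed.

Execution, op by op:
  [50, 8, -34] -> [-34] -> [-32] -> 0
  [-11, -12, 13, 37] -> [13, 37] -> [15, 39] -> 2
  [3, 1, 21, -11, 47] -> [21, -11, 47] -> [23, -9, 49] -> 3
  [-20, -28, -38, -30, 48, -24, 26] -> [-38, -30, 48, -24, 26] -> [-36, -28, 50, -22, 28] -> 0
  [-8, -26, 30, -39, -9, 22, -42, 9, -10] -> [30, -39, -9, 22, -42, 9, -10] -> [32, -37, -7, 24, -40, 11, -8] -> 3
  [-27, 0, -8, -18, 46] -> [-8, -18, 46] -> [-6, -16, 48] -> 0

0; 2; 3; 0; 3; 0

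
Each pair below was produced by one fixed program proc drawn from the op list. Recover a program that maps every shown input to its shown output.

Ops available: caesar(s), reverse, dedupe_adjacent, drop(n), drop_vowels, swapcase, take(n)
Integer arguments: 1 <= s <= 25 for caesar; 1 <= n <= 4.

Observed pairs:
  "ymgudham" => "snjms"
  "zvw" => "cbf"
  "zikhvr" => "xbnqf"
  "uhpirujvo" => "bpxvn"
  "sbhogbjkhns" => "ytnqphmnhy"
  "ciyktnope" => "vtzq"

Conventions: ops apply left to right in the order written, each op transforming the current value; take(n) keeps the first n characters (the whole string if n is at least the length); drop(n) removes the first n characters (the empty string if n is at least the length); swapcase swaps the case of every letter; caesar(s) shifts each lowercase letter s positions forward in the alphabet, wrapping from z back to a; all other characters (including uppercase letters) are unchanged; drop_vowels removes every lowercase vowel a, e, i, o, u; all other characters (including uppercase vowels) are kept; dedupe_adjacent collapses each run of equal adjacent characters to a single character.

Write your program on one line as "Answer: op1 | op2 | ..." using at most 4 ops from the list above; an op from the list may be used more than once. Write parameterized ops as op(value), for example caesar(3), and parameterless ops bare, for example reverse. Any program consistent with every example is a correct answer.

drop_vowels | caesar(6) | reverse | drop_vowels

Check, running the answer program on each example:
  "ymgudham" -> "ymgdhm" -> "esmjns" -> "snjmse" -> "snjms"
  "zvw" -> "zvw" -> "fbc" -> "cbf" -> "cbf"
  "zikhvr" -> "zkhvr" -> "fqnbx" -> "xbnqf" -> "xbnqf"
  "uhpirujvo" -> "hprjv" -> "nvxpb" -> "bpxvn" -> "bpxvn"
  "sbhogbjkhns" -> "sbhgbjkhns" -> "yhnmhpqnty" -> "ytnqphmnhy" -> "ytnqphmnhy"
  "ciyktnope" -> "cyktnp" -> "ieqztv" -> "vtzqei" -> "vtzq"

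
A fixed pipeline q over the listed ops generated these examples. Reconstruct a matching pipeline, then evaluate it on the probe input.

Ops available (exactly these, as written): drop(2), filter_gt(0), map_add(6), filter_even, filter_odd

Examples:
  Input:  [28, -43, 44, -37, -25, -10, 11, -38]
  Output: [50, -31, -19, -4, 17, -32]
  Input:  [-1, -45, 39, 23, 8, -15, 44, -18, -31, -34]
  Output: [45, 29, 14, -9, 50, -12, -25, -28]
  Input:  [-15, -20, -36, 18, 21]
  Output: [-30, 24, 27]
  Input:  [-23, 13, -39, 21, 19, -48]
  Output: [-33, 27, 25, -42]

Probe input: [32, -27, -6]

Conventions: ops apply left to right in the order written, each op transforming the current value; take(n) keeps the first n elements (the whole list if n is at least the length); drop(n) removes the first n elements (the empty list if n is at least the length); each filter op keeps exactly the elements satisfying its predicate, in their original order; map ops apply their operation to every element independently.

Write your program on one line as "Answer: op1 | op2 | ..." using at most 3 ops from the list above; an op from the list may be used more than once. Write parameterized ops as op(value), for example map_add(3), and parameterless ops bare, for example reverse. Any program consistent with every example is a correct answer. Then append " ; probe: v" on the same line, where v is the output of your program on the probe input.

drop(2) | map_add(6) ; probe: [0]

Check, running the answer program on each example:
  [28, -43, 44, -37, -25, -10, 11, -38] -> [44, -37, -25, -10, 11, -38] -> [50, -31, -19, -4, 17, -32]
  [-1, -45, 39, 23, 8, -15, 44, -18, -31, -34] -> [39, 23, 8, -15, 44, -18, -31, -34] -> [45, 29, 14, -9, 50, -12, -25, -28]
  [-15, -20, -36, 18, 21] -> [-36, 18, 21] -> [-30, 24, 27]
  [-23, 13, -39, 21, 19, -48] -> [-39, 21, 19, -48] -> [-33, 27, 25, -42]
  probe: [32, -27, -6] -> [-6] -> [0]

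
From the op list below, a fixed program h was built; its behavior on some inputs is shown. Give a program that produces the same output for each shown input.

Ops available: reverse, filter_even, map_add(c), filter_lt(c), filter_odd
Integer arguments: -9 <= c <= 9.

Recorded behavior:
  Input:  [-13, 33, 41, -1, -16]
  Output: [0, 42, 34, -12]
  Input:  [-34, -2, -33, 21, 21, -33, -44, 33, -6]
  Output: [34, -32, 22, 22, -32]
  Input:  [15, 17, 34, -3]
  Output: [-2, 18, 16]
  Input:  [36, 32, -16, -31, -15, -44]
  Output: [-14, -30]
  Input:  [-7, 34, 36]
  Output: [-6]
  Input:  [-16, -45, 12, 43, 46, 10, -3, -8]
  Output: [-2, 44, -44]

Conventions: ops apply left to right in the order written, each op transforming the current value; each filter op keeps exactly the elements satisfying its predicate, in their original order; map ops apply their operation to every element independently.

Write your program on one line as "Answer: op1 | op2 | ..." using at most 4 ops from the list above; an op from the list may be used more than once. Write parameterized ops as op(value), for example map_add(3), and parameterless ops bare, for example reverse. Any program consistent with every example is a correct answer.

map_add(-8) | map_add(9) | reverse | filter_even

Check, running the answer program on each example:
  [-13, 33, 41, -1, -16] -> [-21, 25, 33, -9, -24] -> [-12, 34, 42, 0, -15] -> [-15, 0, 42, 34, -12] -> [0, 42, 34, -12]
  [-34, -2, -33, 21, 21, -33, -44, 33, -6] -> [-42, -10, -41, 13, 13, -41, -52, 25, -14] -> [-33, -1, -32, 22, 22, -32, -43, 34, -5] -> [-5, 34, -43, -32, 22, 22, -32, -1, -33] -> [34, -32, 22, 22, -32]
  [15, 17, 34, -3] -> [7, 9, 26, -11] -> [16, 18, 35, -2] -> [-2, 35, 18, 16] -> [-2, 18, 16]
  [36, 32, -16, -31, -15, -44] -> [28, 24, -24, -39, -23, -52] -> [37, 33, -15, -30, -14, -43] -> [-43, -14, -30, -15, 33, 37] -> [-14, -30]
  [-7, 34, 36] -> [-15, 26, 28] -> [-6, 35, 37] -> [37, 35, -6] -> [-6]
  [-16, -45, 12, 43, 46, 10, -3, -8] -> [-24, -53, 4, 35, 38, 2, -11, -16] -> [-15, -44, 13, 44, 47, 11, -2, -7] -> [-7, -2, 11, 47, 44, 13, -44, -15] -> [-2, 44, -44]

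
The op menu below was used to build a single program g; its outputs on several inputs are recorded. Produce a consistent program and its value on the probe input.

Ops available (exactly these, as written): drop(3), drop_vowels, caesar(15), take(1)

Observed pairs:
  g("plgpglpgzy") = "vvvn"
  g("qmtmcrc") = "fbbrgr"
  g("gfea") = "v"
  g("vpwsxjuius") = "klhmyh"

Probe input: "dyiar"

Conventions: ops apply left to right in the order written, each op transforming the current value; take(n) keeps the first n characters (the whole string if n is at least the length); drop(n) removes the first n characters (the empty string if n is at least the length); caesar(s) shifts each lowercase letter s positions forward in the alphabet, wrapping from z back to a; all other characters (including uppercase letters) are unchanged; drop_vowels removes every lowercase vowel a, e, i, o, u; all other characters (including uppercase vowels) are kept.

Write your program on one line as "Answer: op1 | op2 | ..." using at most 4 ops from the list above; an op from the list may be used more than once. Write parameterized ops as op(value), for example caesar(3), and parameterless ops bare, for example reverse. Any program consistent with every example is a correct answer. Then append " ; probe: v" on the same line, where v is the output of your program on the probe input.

drop_vowels | caesar(15) | drop_vowels ; probe: "sng"

Check, running the answer program on each example:
  "plgpglpgzy" -> "plgpglpgzy" -> "eavevaevon" -> "vvvn"
  "qmtmcrc" -> "qmtmcrc" -> "fbibrgr" -> "fbbrgr"
  "gfea" -> "gf" -> "vu" -> "v"
  "vpwsxjuius" -> "vpwsxjs" -> "kelhmyh" -> "klhmyh"
  probe: "dyiar" -> "dyr" -> "sng" -> "sng"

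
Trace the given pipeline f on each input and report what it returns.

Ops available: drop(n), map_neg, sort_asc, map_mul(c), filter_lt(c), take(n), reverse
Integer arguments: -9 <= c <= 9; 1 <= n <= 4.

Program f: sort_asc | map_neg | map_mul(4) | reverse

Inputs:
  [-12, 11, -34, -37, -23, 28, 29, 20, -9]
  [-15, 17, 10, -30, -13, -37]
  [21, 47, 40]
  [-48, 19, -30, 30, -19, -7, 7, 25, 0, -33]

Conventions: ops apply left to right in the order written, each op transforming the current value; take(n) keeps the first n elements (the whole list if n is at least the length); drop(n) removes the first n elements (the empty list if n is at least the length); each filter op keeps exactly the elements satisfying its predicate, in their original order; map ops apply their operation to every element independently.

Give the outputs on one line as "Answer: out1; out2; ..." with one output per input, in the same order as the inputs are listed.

Execution, op by op:
  [-12, 11, -34, -37, -23, 28, 29, 20, -9] -> [-37, -34, -23, -12, -9, 11, 20, 28, 29] -> [37, 34, 23, 12, 9, -11, -20, -28, -29] -> [148, 136, 92, 48, 36, -44, -80, -112, -116] -> [-116, -112, -80, -44, 36, 48, 92, 136, 148]
  [-15, 17, 10, -30, -13, -37] -> [-37, -30, -15, -13, 10, 17] -> [37, 30, 15, 13, -10, -17] -> [148, 120, 60, 52, -40, -68] -> [-68, -40, 52, 60, 120, 148]
  [21, 47, 40] -> [21, 40, 47] -> [-21, -40, -47] -> [-84, -160, -188] -> [-188, -160, -84]
  [-48, 19, -30, 30, -19, -7, 7, 25, 0, -33] -> [-48, -33, -30, -19, -7, 0, 7, 19, 25, 30] -> [48, 33, 30, 19, 7, 0, -7, -19, -25, -30] -> [192, 132, 120, 76, 28, 0, -28, -76, -100, -120] -> [-120, -100, -76, -28, 0, 28, 76, 120, 132, 192]

[-116, -112, -80, -44, 36, 48, 92, 136, 148]; [-68, -40, 52, 60, 120, 148]; [-188, -160, -84]; [-120, -100, -76, -28, 0, 28, 76, 120, 132, 192]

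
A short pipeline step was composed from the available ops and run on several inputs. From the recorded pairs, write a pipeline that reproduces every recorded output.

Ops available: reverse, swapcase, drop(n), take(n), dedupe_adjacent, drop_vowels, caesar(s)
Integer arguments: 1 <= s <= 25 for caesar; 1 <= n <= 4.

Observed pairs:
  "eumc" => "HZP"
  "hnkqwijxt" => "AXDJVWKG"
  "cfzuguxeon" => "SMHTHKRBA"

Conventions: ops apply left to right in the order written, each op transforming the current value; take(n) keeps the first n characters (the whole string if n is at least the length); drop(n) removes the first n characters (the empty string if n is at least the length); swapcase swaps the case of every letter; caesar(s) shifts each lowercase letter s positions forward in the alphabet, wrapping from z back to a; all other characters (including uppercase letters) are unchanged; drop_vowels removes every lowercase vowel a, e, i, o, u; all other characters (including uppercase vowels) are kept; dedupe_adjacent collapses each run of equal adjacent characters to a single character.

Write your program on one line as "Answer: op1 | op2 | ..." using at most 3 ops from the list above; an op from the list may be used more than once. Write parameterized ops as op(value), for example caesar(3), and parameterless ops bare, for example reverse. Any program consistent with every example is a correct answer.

caesar(13) | drop(1) | swapcase

Check, running the answer program on each example:
  "eumc" -> "rhzp" -> "hzp" -> "HZP"
  "hnkqwijxt" -> "uaxdjvwkg" -> "axdjvwkg" -> "AXDJVWKG"
  "cfzuguxeon" -> "psmhthkrba" -> "smhthkrba" -> "SMHTHKRBA"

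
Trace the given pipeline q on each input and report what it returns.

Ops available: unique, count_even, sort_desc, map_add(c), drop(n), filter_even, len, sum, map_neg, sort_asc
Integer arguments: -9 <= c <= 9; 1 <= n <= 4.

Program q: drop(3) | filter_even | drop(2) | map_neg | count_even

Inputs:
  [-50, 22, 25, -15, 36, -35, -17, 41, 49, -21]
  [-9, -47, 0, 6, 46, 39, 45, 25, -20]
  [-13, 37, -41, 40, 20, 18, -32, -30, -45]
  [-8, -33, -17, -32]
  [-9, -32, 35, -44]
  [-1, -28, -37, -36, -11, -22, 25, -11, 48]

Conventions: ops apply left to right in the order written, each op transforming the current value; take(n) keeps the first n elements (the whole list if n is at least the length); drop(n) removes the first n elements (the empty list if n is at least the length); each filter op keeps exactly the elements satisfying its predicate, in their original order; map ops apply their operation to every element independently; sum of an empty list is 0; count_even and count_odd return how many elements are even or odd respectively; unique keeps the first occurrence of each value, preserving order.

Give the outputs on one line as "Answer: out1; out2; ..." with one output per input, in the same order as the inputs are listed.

0; 1; 3; 0; 0; 1

Execution, op by op:
  [-50, 22, 25, -15, 36, -35, -17, 41, 49, -21] -> [-15, 36, -35, -17, 41, 49, -21] -> [36] -> [] -> [] -> 0
  [-9, -47, 0, 6, 46, 39, 45, 25, -20] -> [6, 46, 39, 45, 25, -20] -> [6, 46, -20] -> [-20] -> [20] -> 1
  [-13, 37, -41, 40, 20, 18, -32, -30, -45] -> [40, 20, 18, -32, -30, -45] -> [40, 20, 18, -32, -30] -> [18, -32, -30] -> [-18, 32, 30] -> 3
  [-8, -33, -17, -32] -> [-32] -> [-32] -> [] -> [] -> 0
  [-9, -32, 35, -44] -> [-44] -> [-44] -> [] -> [] -> 0
  [-1, -28, -37, -36, -11, -22, 25, -11, 48] -> [-36, -11, -22, 25, -11, 48] -> [-36, -22, 48] -> [48] -> [-48] -> 1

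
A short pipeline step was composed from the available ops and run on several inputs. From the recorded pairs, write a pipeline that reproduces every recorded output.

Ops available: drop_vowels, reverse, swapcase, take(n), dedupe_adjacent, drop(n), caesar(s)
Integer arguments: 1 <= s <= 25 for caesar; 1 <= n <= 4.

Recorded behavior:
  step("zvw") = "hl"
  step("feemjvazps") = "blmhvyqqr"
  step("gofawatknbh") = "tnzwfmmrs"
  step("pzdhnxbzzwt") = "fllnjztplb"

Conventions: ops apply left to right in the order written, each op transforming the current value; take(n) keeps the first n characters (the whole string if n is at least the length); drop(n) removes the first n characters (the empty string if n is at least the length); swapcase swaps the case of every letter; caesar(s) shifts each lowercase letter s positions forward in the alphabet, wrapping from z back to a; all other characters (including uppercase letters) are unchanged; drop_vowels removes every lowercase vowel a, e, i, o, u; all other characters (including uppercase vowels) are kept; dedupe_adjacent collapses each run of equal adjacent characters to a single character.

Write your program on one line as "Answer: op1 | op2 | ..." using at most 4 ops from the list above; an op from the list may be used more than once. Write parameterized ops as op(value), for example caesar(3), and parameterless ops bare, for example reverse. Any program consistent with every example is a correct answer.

caesar(12) | reverse | drop_vowels

Check, running the answer program on each example:
  "zvw" -> "lhi" -> "ihl" -> "hl"
  "feemjvazps" -> "rqqyvhmlbe" -> "eblmhvyqqr" -> "blmhvyqqr"
  "gofawatknbh" -> "sarmimfwznt" -> "tnzwfmimras" -> "tnzwfmmrs"
  "pzdhnxbzzwt" -> "blptzjnllif" -> "fillnjztplb" -> "fllnjztplb"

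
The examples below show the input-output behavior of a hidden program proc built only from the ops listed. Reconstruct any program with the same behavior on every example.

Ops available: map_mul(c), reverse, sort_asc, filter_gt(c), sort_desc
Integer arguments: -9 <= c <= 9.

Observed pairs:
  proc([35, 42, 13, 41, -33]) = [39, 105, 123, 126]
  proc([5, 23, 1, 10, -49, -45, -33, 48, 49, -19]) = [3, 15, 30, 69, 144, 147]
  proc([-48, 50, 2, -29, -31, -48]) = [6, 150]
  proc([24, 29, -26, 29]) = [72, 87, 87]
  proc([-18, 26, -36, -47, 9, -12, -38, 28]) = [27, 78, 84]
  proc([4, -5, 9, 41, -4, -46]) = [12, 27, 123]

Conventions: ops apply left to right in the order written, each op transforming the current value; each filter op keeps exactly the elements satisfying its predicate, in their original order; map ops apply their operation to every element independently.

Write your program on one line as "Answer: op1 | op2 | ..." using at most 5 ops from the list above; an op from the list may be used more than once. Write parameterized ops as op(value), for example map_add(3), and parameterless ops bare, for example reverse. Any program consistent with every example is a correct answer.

filter_gt(0) | sort_desc | reverse | map_mul(3)

Check, running the answer program on each example:
  [35, 42, 13, 41, -33] -> [35, 42, 13, 41] -> [42, 41, 35, 13] -> [13, 35, 41, 42] -> [39, 105, 123, 126]
  [5, 23, 1, 10, -49, -45, -33, 48, 49, -19] -> [5, 23, 1, 10, 48, 49] -> [49, 48, 23, 10, 5, 1] -> [1, 5, 10, 23, 48, 49] -> [3, 15, 30, 69, 144, 147]
  [-48, 50, 2, -29, -31, -48] -> [50, 2] -> [50, 2] -> [2, 50] -> [6, 150]
  [24, 29, -26, 29] -> [24, 29, 29] -> [29, 29, 24] -> [24, 29, 29] -> [72, 87, 87]
  [-18, 26, -36, -47, 9, -12, -38, 28] -> [26, 9, 28] -> [28, 26, 9] -> [9, 26, 28] -> [27, 78, 84]
  [4, -5, 9, 41, -4, -46] -> [4, 9, 41] -> [41, 9, 4] -> [4, 9, 41] -> [12, 27, 123]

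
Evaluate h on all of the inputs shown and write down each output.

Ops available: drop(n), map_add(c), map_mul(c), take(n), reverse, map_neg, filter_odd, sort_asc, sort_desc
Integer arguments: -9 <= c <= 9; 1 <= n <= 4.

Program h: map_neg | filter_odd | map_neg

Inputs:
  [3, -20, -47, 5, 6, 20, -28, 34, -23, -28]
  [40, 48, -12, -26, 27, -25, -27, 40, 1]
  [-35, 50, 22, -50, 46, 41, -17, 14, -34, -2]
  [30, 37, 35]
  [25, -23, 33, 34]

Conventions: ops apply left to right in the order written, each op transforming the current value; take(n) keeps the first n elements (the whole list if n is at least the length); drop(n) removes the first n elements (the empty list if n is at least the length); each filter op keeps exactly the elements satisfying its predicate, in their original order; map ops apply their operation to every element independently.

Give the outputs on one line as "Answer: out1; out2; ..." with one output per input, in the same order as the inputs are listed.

[3, -47, 5, -23]; [27, -25, -27, 1]; [-35, 41, -17]; [37, 35]; [25, -23, 33]

Execution, op by op:
  [3, -20, -47, 5, 6, 20, -28, 34, -23, -28] -> [-3, 20, 47, -5, -6, -20, 28, -34, 23, 28] -> [-3, 47, -5, 23] -> [3, -47, 5, -23]
  [40, 48, -12, -26, 27, -25, -27, 40, 1] -> [-40, -48, 12, 26, -27, 25, 27, -40, -1] -> [-27, 25, 27, -1] -> [27, -25, -27, 1]
  [-35, 50, 22, -50, 46, 41, -17, 14, -34, -2] -> [35, -50, -22, 50, -46, -41, 17, -14, 34, 2] -> [35, -41, 17] -> [-35, 41, -17]
  [30, 37, 35] -> [-30, -37, -35] -> [-37, -35] -> [37, 35]
  [25, -23, 33, 34] -> [-25, 23, -33, -34] -> [-25, 23, -33] -> [25, -23, 33]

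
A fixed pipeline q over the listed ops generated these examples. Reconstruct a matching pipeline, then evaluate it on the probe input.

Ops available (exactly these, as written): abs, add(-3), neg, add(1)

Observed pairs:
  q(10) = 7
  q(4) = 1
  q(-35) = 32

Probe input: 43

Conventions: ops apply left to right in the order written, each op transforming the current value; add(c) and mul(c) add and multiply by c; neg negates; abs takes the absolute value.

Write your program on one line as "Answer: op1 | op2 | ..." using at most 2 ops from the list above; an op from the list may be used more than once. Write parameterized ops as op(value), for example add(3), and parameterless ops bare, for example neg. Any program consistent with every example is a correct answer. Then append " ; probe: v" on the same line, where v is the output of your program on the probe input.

abs | add(-3) ; probe: 40

Check, running the answer program on each example:
  10 -> 10 -> 7
  4 -> 4 -> 1
  -35 -> 35 -> 32
  probe: 43 -> 43 -> 40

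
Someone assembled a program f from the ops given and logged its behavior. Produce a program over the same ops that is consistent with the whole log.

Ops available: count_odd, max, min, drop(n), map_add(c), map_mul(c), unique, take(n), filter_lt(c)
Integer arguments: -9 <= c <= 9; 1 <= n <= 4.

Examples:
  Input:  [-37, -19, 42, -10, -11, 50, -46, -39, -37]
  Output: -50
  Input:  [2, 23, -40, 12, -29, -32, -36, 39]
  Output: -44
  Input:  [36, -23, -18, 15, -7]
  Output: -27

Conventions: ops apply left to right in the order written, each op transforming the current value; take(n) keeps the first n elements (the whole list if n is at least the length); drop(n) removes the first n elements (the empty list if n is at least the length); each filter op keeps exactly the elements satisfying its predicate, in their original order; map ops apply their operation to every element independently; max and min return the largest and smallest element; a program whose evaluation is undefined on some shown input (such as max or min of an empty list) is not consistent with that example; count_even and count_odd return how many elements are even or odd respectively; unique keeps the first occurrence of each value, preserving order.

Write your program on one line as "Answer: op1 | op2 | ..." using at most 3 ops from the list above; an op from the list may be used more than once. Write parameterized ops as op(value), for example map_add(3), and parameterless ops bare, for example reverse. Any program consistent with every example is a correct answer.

map_add(-4) | min

Check, running the answer program on each example:
  [-37, -19, 42, -10, -11, 50, -46, -39, -37] -> [-41, -23, 38, -14, -15, 46, -50, -43, -41] -> -50
  [2, 23, -40, 12, -29, -32, -36, 39] -> [-2, 19, -44, 8, -33, -36, -40, 35] -> -44
  [36, -23, -18, 15, -7] -> [32, -27, -22, 11, -11] -> -27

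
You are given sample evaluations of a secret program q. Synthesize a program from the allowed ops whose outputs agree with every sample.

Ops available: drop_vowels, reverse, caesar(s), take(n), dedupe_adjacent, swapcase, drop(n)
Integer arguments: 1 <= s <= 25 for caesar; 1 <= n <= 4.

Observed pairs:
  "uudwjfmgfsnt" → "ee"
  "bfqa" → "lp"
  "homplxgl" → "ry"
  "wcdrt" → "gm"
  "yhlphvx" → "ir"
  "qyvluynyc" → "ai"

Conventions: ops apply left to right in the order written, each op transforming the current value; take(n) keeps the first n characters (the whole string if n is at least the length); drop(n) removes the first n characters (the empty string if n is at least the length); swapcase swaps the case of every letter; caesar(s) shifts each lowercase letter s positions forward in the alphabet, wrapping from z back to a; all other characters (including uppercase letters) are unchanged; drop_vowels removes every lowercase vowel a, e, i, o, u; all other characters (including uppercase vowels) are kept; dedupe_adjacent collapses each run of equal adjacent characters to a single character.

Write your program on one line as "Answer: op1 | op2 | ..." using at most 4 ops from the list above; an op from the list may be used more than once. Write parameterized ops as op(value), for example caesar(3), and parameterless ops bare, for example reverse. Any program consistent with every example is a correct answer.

caesar(15) | take(2) | caesar(21)

Check, running the answer program on each example:
  "uudwjfmgfsnt" -> "jjslyubvuhci" -> "jj" -> "ee"
  "bfqa" -> "qufp" -> "qu" -> "lp"
  "homplxgl" -> "wdbeamva" -> "wd" -> "ry"
  "wcdrt" -> "lrsgi" -> "lr" -> "gm"
  "yhlphvx" -> "nwaewkm" -> "nw" -> "ir"
  "qyvluynyc" -> "fnkajncnr" -> "fn" -> "ai"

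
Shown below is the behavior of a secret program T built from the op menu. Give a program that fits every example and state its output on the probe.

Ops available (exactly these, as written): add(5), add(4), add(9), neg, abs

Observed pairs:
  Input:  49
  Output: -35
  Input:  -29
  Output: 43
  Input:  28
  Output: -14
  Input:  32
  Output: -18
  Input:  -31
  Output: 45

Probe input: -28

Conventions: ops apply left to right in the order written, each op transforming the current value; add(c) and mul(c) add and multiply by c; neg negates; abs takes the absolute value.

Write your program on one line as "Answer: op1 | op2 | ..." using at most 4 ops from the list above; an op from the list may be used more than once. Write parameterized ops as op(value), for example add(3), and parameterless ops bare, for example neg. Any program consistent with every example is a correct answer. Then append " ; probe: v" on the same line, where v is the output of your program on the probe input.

neg | add(9) | add(5) ; probe: 42

Check, running the answer program on each example:
  49 -> -49 -> -40 -> -35
  -29 -> 29 -> 38 -> 43
  28 -> -28 -> -19 -> -14
  32 -> -32 -> -23 -> -18
  -31 -> 31 -> 40 -> 45
  probe: -28 -> 28 -> 37 -> 42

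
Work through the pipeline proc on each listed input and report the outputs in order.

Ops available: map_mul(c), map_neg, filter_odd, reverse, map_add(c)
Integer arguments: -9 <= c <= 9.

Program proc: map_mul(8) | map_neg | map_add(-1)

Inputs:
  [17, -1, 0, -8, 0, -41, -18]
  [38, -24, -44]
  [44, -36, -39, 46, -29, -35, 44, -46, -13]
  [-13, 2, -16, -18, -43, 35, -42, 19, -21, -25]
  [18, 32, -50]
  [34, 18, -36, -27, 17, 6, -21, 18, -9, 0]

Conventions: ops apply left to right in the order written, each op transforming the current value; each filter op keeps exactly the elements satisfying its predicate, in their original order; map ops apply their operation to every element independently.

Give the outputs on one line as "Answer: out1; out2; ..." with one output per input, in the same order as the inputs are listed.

Execution, op by op:
  [17, -1, 0, -8, 0, -41, -18] -> [136, -8, 0, -64, 0, -328, -144] -> [-136, 8, 0, 64, 0, 328, 144] -> [-137, 7, -1, 63, -1, 327, 143]
  [38, -24, -44] -> [304, -192, -352] -> [-304, 192, 352] -> [-305, 191, 351]
  [44, -36, -39, 46, -29, -35, 44, -46, -13] -> [352, -288, -312, 368, -232, -280, 352, -368, -104] -> [-352, 288, 312, -368, 232, 280, -352, 368, 104] -> [-353, 287, 311, -369, 231, 279, -353, 367, 103]
  [-13, 2, -16, -18, -43, 35, -42, 19, -21, -25] -> [-104, 16, -128, -144, -344, 280, -336, 152, -168, -200] -> [104, -16, 128, 144, 344, -280, 336, -152, 168, 200] -> [103, -17, 127, 143, 343, -281, 335, -153, 167, 199]
  [18, 32, -50] -> [144, 256, -400] -> [-144, -256, 400] -> [-145, -257, 399]
  [34, 18, -36, -27, 17, 6, -21, 18, -9, 0] -> [272, 144, -288, -216, 136, 48, -168, 144, -72, 0] -> [-272, -144, 288, 216, -136, -48, 168, -144, 72, 0] -> [-273, -145, 287, 215, -137, -49, 167, -145, 71, -1]

[-137, 7, -1, 63, -1, 327, 143]; [-305, 191, 351]; [-353, 287, 311, -369, 231, 279, -353, 367, 103]; [103, -17, 127, 143, 343, -281, 335, -153, 167, 199]; [-145, -257, 399]; [-273, -145, 287, 215, -137, -49, 167, -145, 71, -1]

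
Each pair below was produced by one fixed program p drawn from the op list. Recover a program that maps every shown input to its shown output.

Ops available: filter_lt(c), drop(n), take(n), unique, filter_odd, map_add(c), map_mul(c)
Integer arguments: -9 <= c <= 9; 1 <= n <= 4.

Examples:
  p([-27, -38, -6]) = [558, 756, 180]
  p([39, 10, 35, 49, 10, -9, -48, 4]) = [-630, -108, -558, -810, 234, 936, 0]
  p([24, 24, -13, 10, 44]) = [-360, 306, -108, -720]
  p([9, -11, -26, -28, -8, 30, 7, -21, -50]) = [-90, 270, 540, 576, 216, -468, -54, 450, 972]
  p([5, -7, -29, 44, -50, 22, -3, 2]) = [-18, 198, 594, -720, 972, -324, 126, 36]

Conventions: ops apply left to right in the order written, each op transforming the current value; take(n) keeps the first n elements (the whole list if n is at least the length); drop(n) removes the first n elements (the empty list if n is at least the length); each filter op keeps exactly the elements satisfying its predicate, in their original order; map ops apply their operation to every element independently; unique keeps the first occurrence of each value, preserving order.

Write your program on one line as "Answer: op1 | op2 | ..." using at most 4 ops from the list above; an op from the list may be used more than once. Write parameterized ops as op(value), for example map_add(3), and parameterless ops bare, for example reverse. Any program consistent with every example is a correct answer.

unique | map_add(-4) | map_mul(2) | map_mul(-9)

Check, running the answer program on each example:
  [-27, -38, -6] -> [-27, -38, -6] -> [-31, -42, -10] -> [-62, -84, -20] -> [558, 756, 180]
  [39, 10, 35, 49, 10, -9, -48, 4] -> [39, 10, 35, 49, -9, -48, 4] -> [35, 6, 31, 45, -13, -52, 0] -> [70, 12, 62, 90, -26, -104, 0] -> [-630, -108, -558, -810, 234, 936, 0]
  [24, 24, -13, 10, 44] -> [24, -13, 10, 44] -> [20, -17, 6, 40] -> [40, -34, 12, 80] -> [-360, 306, -108, -720]
  [9, -11, -26, -28, -8, 30, 7, -21, -50] -> [9, -11, -26, -28, -8, 30, 7, -21, -50] -> [5, -15, -30, -32, -12, 26, 3, -25, -54] -> [10, -30, -60, -64, -24, 52, 6, -50, -108] -> [-90, 270, 540, 576, 216, -468, -54, 450, 972]
  [5, -7, -29, 44, -50, 22, -3, 2] -> [5, -7, -29, 44, -50, 22, -3, 2] -> [1, -11, -33, 40, -54, 18, -7, -2] -> [2, -22, -66, 80, -108, 36, -14, -4] -> [-18, 198, 594, -720, 972, -324, 126, 36]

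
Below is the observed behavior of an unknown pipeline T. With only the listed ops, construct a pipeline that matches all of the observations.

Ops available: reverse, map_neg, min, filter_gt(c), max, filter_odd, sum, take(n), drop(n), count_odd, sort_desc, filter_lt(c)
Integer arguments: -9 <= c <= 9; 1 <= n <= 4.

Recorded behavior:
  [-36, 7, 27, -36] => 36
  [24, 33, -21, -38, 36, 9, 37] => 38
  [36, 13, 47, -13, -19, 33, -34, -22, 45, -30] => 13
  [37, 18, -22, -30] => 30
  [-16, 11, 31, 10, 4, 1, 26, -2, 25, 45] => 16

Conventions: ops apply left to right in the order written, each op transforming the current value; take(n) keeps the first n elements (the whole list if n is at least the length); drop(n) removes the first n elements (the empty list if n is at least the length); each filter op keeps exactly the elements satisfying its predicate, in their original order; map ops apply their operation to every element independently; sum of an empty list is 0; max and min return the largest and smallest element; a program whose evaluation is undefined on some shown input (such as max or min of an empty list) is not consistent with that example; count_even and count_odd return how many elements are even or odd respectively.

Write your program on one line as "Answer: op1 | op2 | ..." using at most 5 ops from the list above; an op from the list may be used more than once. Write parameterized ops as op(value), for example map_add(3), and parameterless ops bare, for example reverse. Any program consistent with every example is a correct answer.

map_neg | take(4) | reverse | filter_gt(-9) | max

Check, running the answer program on each example:
  [-36, 7, 27, -36] -> [36, -7, -27, 36] -> [36, -7, -27, 36] -> [36, -27, -7, 36] -> [36, -7, 36] -> 36
  [24, 33, -21, -38, 36, 9, 37] -> [-24, -33, 21, 38, -36, -9, -37] -> [-24, -33, 21, 38] -> [38, 21, -33, -24] -> [38, 21] -> 38
  [36, 13, 47, -13, -19, 33, -34, -22, 45, -30] -> [-36, -13, -47, 13, 19, -33, 34, 22, -45, 30] -> [-36, -13, -47, 13] -> [13, -47, -13, -36] -> [13] -> 13
  [37, 18, -22, -30] -> [-37, -18, 22, 30] -> [-37, -18, 22, 30] -> [30, 22, -18, -37] -> [30, 22] -> 30
  [-16, 11, 31, 10, 4, 1, 26, -2, 25, 45] -> [16, -11, -31, -10, -4, -1, -26, 2, -25, -45] -> [16, -11, -31, -10] -> [-10, -31, -11, 16] -> [16] -> 16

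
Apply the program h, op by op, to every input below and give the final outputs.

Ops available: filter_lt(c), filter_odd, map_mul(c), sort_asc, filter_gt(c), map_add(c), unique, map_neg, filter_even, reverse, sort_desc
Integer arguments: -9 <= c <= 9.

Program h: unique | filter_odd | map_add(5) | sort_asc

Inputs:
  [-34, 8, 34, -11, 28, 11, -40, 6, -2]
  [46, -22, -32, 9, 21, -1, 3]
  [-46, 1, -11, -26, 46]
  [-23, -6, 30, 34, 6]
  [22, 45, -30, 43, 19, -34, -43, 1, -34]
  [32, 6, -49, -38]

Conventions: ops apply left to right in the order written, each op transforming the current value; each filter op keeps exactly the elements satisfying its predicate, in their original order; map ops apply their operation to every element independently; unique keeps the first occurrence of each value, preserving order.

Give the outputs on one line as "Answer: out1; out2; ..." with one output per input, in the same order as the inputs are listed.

[-6, 16]; [4, 8, 14, 26]; [-6, 6]; [-18]; [-38, 6, 24, 48, 50]; [-44]

Execution, op by op:
  [-34, 8, 34, -11, 28, 11, -40, 6, -2] -> [-34, 8, 34, -11, 28, 11, -40, 6, -2] -> [-11, 11] -> [-6, 16] -> [-6, 16]
  [46, -22, -32, 9, 21, -1, 3] -> [46, -22, -32, 9, 21, -1, 3] -> [9, 21, -1, 3] -> [14, 26, 4, 8] -> [4, 8, 14, 26]
  [-46, 1, -11, -26, 46] -> [-46, 1, -11, -26, 46] -> [1, -11] -> [6, -6] -> [-6, 6]
  [-23, -6, 30, 34, 6] -> [-23, -6, 30, 34, 6] -> [-23] -> [-18] -> [-18]
  [22, 45, -30, 43, 19, -34, -43, 1, -34] -> [22, 45, -30, 43, 19, -34, -43, 1] -> [45, 43, 19, -43, 1] -> [50, 48, 24, -38, 6] -> [-38, 6, 24, 48, 50]
  [32, 6, -49, -38] -> [32, 6, -49, -38] -> [-49] -> [-44] -> [-44]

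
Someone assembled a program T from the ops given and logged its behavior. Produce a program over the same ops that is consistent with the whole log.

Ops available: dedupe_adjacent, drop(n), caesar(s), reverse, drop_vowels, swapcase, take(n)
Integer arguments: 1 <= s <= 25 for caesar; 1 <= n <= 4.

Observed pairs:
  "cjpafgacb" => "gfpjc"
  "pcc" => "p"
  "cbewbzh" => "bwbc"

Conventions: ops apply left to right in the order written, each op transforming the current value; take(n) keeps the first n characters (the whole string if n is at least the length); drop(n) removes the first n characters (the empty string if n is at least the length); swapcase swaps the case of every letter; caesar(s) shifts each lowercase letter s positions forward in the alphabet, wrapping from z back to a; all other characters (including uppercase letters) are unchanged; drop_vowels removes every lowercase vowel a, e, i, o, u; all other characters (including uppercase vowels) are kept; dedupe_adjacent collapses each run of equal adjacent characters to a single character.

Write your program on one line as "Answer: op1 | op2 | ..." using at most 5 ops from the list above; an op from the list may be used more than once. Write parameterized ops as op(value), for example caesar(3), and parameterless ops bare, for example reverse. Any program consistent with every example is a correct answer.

swapcase | reverse | swapcase | drop_vowels | drop(2)

Check, running the answer program on each example:
  "cjpafgacb" -> "CJPAFGACB" -> "BCAGFAPJC" -> "bcagfapjc" -> "bcgfpjc" -> "gfpjc"
  "pcc" -> "PCC" -> "CCP" -> "ccp" -> "ccp" -> "p"
  "cbewbzh" -> "CBEWBZH" -> "HZBWEBC" -> "hzbwebc" -> "hzbwbc" -> "bwbc"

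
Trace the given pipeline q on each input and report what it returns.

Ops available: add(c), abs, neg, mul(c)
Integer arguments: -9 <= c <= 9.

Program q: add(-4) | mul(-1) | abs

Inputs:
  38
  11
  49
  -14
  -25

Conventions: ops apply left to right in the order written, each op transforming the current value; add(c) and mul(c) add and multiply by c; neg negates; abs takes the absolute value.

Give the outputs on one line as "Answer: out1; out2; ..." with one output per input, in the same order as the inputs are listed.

Execution, op by op:
  38 -> 34 -> -34 -> 34
  11 -> 7 -> -7 -> 7
  49 -> 45 -> -45 -> 45
  -14 -> -18 -> 18 -> 18
  -25 -> -29 -> 29 -> 29

34; 7; 45; 18; 29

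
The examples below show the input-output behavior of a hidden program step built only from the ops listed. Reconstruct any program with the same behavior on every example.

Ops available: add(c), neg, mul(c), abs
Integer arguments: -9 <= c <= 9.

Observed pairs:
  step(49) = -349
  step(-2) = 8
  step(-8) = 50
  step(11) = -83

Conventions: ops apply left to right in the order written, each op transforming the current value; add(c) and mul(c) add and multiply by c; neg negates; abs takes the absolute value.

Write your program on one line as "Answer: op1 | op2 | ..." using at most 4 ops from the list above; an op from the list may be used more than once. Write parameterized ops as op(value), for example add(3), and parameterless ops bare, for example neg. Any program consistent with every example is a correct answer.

neg | mul(7) | add(-6)

Check, running the answer program on each example:
  49 -> -49 -> -343 -> -349
  -2 -> 2 -> 14 -> 8
  -8 -> 8 -> 56 -> 50
  11 -> -11 -> -77 -> -83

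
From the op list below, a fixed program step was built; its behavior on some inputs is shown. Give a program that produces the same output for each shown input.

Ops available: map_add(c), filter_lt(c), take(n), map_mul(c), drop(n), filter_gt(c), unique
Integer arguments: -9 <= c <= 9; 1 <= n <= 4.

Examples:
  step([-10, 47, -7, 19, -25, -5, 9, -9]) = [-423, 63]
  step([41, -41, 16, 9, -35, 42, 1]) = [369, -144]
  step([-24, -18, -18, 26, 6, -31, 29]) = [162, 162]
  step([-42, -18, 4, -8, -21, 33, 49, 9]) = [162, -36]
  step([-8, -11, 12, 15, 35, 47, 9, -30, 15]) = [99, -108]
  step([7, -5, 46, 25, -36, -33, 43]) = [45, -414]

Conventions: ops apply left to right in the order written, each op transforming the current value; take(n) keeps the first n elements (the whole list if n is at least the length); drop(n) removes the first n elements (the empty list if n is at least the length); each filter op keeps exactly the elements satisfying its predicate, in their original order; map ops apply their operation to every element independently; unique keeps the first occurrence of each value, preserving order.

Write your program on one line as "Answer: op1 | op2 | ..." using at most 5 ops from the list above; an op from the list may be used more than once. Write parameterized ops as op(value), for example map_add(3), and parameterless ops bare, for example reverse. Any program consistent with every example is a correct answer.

take(4) | drop(1) | take(2) | map_mul(-9)

Check, running the answer program on each example:
  [-10, 47, -7, 19, -25, -5, 9, -9] -> [-10, 47, -7, 19] -> [47, -7, 19] -> [47, -7] -> [-423, 63]
  [41, -41, 16, 9, -35, 42, 1] -> [41, -41, 16, 9] -> [-41, 16, 9] -> [-41, 16] -> [369, -144]
  [-24, -18, -18, 26, 6, -31, 29] -> [-24, -18, -18, 26] -> [-18, -18, 26] -> [-18, -18] -> [162, 162]
  [-42, -18, 4, -8, -21, 33, 49, 9] -> [-42, -18, 4, -8] -> [-18, 4, -8] -> [-18, 4] -> [162, -36]
  [-8, -11, 12, 15, 35, 47, 9, -30, 15] -> [-8, -11, 12, 15] -> [-11, 12, 15] -> [-11, 12] -> [99, -108]
  [7, -5, 46, 25, -36, -33, 43] -> [7, -5, 46, 25] -> [-5, 46, 25] -> [-5, 46] -> [45, -414]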